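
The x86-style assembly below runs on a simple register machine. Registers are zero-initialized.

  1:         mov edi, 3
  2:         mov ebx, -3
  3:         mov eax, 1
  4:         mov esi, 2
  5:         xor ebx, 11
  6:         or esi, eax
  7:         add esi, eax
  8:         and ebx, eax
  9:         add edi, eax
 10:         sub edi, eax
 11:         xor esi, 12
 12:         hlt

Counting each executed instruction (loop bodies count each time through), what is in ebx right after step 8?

mov edi, 3 → edi=3
mov ebx, -3 → ebx=-3
mov eax, 1 → eax=1
mov esi, 2 → esi=2
xor ebx, 11 → ebx=(-3)^11=-10
or esi, eax → esi=2|1=3
add esi, eax → esi=3+1=4
and ebx, eax → ebx=(-10)&1=0
After step 8: ebx = 0.

0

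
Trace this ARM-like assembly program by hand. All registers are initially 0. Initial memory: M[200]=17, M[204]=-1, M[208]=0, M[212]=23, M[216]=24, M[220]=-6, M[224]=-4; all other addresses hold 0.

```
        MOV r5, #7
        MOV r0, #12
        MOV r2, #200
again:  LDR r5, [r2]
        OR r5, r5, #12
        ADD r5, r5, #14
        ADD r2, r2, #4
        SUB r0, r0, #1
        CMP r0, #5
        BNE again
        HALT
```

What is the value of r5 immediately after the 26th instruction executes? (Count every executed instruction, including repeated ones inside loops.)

31

after MOV r5, #7: r5=7
after MOV r0, #12: r0=12
after MOV r2, #200: r2=200
after LDR r5, [r2]: r5=M[200]=17
after OR r5, r5, #12: r5=17|12=29
after ADD r5, r5, #14: r5=29+14=43
after ADD r2, r2, #4: r2=200+4=204
after SUB r0, r0, #1: r0=12-1=11
CMP r0, #5  (cmp 11,5)
BNE again: taken
after LDR r5, [r2]: r5=M[204]=-1
after OR r5, r5, #12: r5=(-1)|12=-1
after ADD r5, r5, #14: r5=(-1)+14=13
after ADD r2, r2, #4: r2=204+4=208
after SUB r0, r0, #1: r0=11-1=10
CMP r0, #5  (cmp 10,5)
BNE again: taken
after LDR r5, [r2]: r5=M[208]=0
after OR r5, r5, #12: r5=0|12=12
after ADD r5, r5, #14: r5=12+14=26
after ADD r2, r2, #4: r2=208+4=212
after SUB r0, r0, #1: r0=10-1=9
CMP r0, #5  (cmp 9,5)
BNE again: taken
after LDR r5, [r2]: r5=M[212]=23
after OR r5, r5, #12: r5=23|12=31
After step 26: r5 = 31.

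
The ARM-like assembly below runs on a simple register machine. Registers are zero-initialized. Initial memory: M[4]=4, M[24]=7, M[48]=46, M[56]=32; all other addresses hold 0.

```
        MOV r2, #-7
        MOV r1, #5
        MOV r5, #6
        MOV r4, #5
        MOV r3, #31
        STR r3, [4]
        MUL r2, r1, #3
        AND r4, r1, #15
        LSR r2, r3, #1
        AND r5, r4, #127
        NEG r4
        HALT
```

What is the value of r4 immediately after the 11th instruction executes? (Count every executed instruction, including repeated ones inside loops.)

MOV r2, #-7 → r2=-7
MOV r1, #5 → r1=5
MOV r5, #6 → r5=6
MOV r4, #5 → r4=5
MOV r3, #31 → r3=31
STR r3, [4] → M[4]=31
MUL r2, r1, #3 → r2=5*3=15
AND r4, r1, #15 → r4=5&15=5
LSR r2, r3, #1 → r2=31>>1=15
AND r5, r4, #127 → r5=5&127=5
NEG r4 → r4=-(5)=-5
After step 11: r4 = -5.

-5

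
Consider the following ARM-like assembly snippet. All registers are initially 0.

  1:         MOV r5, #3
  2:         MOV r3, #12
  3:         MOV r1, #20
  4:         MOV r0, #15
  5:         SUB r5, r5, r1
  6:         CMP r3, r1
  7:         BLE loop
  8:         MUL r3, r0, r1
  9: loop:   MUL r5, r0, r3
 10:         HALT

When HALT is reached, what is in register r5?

180

MOV r5, #3 → r5=3
MOV r3, #12 → r3=12
MOV r1, #20 → r1=20
MOV r0, #15 → r0=15
SUB r5, r5, r1 → r5=3-20=-17
CMP r3, r1  (cmp 12,20)
BLE loop: taken
MUL r5, r0, r3 → r5=15*12=180
halt.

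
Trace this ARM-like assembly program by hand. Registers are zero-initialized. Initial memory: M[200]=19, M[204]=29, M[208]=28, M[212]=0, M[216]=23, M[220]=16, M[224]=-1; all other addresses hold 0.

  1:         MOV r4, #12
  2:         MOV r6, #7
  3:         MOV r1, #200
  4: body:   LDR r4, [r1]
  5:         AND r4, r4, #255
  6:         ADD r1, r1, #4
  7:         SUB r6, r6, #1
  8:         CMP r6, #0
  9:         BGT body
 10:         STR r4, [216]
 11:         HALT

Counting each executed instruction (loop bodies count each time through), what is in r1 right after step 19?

MOV r4, #12 → r4=12
MOV r6, #7 → r6=7
MOV r1, #200 → r1=200
LDR r4, [r1] → r4=M[200]=19
AND r4, r4, #255 → r4=19&255=19
ADD r1, r1, #4 → r1=200+4=204
SUB r6, r6, #1 → r6=7-1=6
CMP r6, #0  (cmp 6,0)
BGT body: taken
LDR r4, [r1] → r4=M[204]=29
AND r4, r4, #255 → r4=29&255=29
ADD r1, r1, #4 → r1=204+4=208
SUB r6, r6, #1 → r6=6-1=5
CMP r6, #0  (cmp 5,0)
BGT body: taken
LDR r4, [r1] → r4=M[208]=28
AND r4, r4, #255 → r4=28&255=28
ADD r1, r1, #4 → r1=208+4=212
SUB r6, r6, #1 → r6=5-1=4
After step 19: r1 = 212.

212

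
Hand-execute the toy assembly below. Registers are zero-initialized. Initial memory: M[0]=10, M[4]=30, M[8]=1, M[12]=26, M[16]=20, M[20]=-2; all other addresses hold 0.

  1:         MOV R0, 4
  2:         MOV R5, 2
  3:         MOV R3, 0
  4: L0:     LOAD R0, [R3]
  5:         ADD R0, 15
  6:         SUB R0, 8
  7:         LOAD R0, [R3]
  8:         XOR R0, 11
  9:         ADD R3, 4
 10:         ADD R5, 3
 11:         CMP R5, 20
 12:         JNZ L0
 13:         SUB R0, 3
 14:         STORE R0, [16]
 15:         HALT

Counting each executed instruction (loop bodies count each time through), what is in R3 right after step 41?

16

MOV R0, 4 → R0=4
MOV R5, 2 → R5=2
MOV R3, 0 → R3=0
LOAD R0, [R3] → R0=M[0]=10
ADD R0, 15 → R0=10+15=25
SUB R0, 8 → R0=25-8=17
LOAD R0, [R3] → R0=M[0]=10
XOR R0, 11 → R0=10^11=1
ADD R3, 4 → R3=0+4=4
ADD R5, 3 → R5=2+3=5
CMP R5, 20  (cmp 5,20)
JNZ L0: taken
LOAD R0, [R3] → R0=M[4]=30
ADD R0, 15 → R0=30+15=45
SUB R0, 8 → R0=45-8=37
LOAD R0, [R3] → R0=M[4]=30
XOR R0, 11 → R0=30^11=21
ADD R3, 4 → R3=4+4=8
ADD R5, 3 → R5=5+3=8
CMP R5, 20  (cmp 8,20)
JNZ L0: taken
LOAD R0, [R3] → R0=M[8]=1
ADD R0, 15 → R0=1+15=16
SUB R0, 8 → R0=16-8=8
LOAD R0, [R3] → R0=M[8]=1
XOR R0, 11 → R0=1^11=10
ADD R3, 4 → R3=8+4=12
ADD R5, 3 → R5=8+3=11
CMP R5, 20  (cmp 11,20)
JNZ L0: taken
LOAD R0, [R3] → R0=M[12]=26
ADD R0, 15 → R0=26+15=41
SUB R0, 8 → R0=41-8=33
LOAD R0, [R3] → R0=M[12]=26
XOR R0, 11 → R0=26^11=17
ADD R3, 4 → R3=12+4=16
ADD R5, 3 → R5=11+3=14
CMP R5, 20  (cmp 14,20)
JNZ L0: taken
LOAD R0, [R3] → R0=M[16]=20
ADD R0, 15 → R0=20+15=35
After step 41: R3 = 16.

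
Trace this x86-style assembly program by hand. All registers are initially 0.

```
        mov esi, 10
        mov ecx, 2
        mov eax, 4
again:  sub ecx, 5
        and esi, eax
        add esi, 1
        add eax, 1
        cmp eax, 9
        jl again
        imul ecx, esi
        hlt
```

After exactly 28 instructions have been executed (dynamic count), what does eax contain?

8

after mov esi, 10: esi=10
after mov ecx, 2: ecx=2
after mov eax, 4: eax=4
after sub ecx, 5: ecx=2-5=-3
after and esi, eax: esi=10&4=0
after add esi, 1: esi=0+1=1
after add eax, 1: eax=4+1=5
cmp eax, 9  (cmp 5,9)
jl again: taken
after sub ecx, 5: ecx=(-3)-5=-8
after and esi, eax: esi=1&5=1
after add esi, 1: esi=1+1=2
after add eax, 1: eax=5+1=6
cmp eax, 9  (cmp 6,9)
jl again: taken
after sub ecx, 5: ecx=(-8)-5=-13
after and esi, eax: esi=2&6=2
after add esi, 1: esi=2+1=3
after add eax, 1: eax=6+1=7
cmp eax, 9  (cmp 7,9)
jl again: taken
after sub ecx, 5: ecx=(-13)-5=-18
after and esi, eax: esi=3&7=3
after add esi, 1: esi=3+1=4
after add eax, 1: eax=7+1=8
cmp eax, 9  (cmp 8,9)
jl again: taken
after sub ecx, 5: ecx=(-18)-5=-23
After step 28: eax = 8.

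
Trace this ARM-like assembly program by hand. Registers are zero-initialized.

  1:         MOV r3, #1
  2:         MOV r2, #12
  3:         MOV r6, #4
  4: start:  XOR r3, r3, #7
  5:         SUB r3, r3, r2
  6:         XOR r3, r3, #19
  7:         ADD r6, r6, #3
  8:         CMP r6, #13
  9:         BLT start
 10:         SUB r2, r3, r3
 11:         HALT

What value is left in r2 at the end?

r3=1
r2=12
r6=4
r3=1^7=6
r3=6-12=-6
r3=(-6)^19=-23
r6=4+3=7
CMP r6, #13  (cmp 7,13)
BLT start: taken
r3=(-23)^7=-18
r3=(-18)-12=-30
r3=(-30)^19=-15
r6=7+3=10
CMP r6, #13  (cmp 10,13)
BLT start: taken
r3=(-15)^7=-10
r3=(-10)-12=-22
r3=(-22)^19=-7
r6=10+3=13
CMP r6, #13  (cmp 13,13)
BLT start: not taken
r2=(-7)-(-7)=0
halt.

0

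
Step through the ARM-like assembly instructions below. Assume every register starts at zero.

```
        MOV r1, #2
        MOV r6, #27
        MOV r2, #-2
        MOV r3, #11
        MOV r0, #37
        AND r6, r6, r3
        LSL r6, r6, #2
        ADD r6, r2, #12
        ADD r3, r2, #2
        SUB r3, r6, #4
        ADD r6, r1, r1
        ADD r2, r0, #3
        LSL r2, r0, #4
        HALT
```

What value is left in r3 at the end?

6

r1=2
r6=27
r2=-2
r3=11
r0=37
r6=27&11=11
r6=11<<2=44
r6=(-2)+12=10
r3=(-2)+2=0
r3=10-4=6
r6=2+2=4
r2=37+3=40
r2=37<<4=592
halt.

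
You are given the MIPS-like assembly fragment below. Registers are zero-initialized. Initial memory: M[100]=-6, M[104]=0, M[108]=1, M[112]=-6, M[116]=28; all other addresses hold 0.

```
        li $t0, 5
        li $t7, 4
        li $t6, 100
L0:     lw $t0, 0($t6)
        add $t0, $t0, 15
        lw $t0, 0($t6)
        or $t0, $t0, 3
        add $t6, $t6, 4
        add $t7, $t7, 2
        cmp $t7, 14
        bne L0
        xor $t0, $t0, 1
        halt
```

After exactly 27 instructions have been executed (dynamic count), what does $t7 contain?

after li $t0, 5: $t0=5
after li $t7, 4: $t7=4
after li $t6, 100: $t6=100
after lw $t0, 0($t6): $t0=M[100]=-6
after add $t0, $t0, 15: $t0=(-6)+15=9
after lw $t0, 0($t6): $t0=M[100]=-6
after or $t0, $t0, 3: $t0=(-6)|3=-5
after add $t6, $t6, 4: $t6=100+4=104
after add $t7, $t7, 2: $t7=4+2=6
cmp $t7, 14  (cmp 6,14)
bne L0: taken
after lw $t0, 0($t6): $t0=M[104]=0
after add $t0, $t0, 15: $t0=0+15=15
after lw $t0, 0($t6): $t0=M[104]=0
after or $t0, $t0, 3: $t0=0|3=3
after add $t6, $t6, 4: $t6=104+4=108
after add $t7, $t7, 2: $t7=6+2=8
cmp $t7, 14  (cmp 8,14)
bne L0: taken
after lw $t0, 0($t6): $t0=M[108]=1
after add $t0, $t0, 15: $t0=1+15=16
after lw $t0, 0($t6): $t0=M[108]=1
after or $t0, $t0, 3: $t0=1|3=3
after add $t6, $t6, 4: $t6=108+4=112
after add $t7, $t7, 2: $t7=8+2=10
cmp $t7, 14  (cmp 10,14)
bne L0: taken
After step 27: $t7 = 10.

10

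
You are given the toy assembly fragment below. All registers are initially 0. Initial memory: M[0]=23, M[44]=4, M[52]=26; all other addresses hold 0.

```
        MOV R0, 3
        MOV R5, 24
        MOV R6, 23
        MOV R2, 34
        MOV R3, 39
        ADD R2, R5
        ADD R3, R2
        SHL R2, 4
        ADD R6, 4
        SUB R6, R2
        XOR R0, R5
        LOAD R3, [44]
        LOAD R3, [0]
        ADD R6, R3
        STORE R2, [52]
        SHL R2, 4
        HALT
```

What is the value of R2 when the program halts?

14848

R0=3
R5=24
R6=23
R2=34
R3=39
R2=34+24=58
R3=39+58=97
R2=58<<4=928
R6=23+4=27
R6=27-928=-901
R0=3^24=27
R3=M[44]=4
R3=M[0]=23
R6=(-901)+23=-878
STORE R2, [52] → M[52]=928
R2=928<<4=14848
halt.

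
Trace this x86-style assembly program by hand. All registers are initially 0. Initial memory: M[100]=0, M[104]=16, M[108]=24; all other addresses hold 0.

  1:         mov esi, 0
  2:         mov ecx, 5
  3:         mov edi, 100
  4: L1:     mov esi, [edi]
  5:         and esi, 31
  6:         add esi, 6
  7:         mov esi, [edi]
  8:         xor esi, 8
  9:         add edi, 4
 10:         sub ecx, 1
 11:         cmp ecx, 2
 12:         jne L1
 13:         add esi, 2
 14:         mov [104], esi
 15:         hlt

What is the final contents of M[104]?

18

after mov esi, 0: esi=0
after mov ecx, 5: ecx=5
after mov edi, 100: edi=100
after mov esi, [edi]: esi=M[100]=0
after and esi, 31: esi=0&31=0
after add esi, 6: esi=0+6=6
after mov esi, [edi]: esi=M[100]=0
after xor esi, 8: esi=0^8=8
after add edi, 4: edi=100+4=104
after sub ecx, 1: ecx=5-1=4
cmp ecx, 2  (cmp 4,2)
jne L1: taken
after mov esi, [edi]: esi=M[104]=16
after and esi, 31: esi=16&31=16
after add esi, 6: esi=16+6=22
after mov esi, [edi]: esi=M[104]=16
after xor esi, 8: esi=16^8=24
after add edi, 4: edi=104+4=108
after sub ecx, 1: ecx=4-1=3
cmp ecx, 2  (cmp 3,2)
jne L1: taken
after mov esi, [edi]: esi=M[108]=24
after and esi, 31: esi=24&31=24
after add esi, 6: esi=24+6=30
after mov esi, [edi]: esi=M[108]=24
after xor esi, 8: esi=24^8=16
after add edi, 4: edi=108+4=112
after sub ecx, 1: ecx=3-1=2
cmp ecx, 2  (cmp 2,2)
jne L1: not taken
after add esi, 2: esi=16+2=18
mov [104], esi → M[104]=18
halt.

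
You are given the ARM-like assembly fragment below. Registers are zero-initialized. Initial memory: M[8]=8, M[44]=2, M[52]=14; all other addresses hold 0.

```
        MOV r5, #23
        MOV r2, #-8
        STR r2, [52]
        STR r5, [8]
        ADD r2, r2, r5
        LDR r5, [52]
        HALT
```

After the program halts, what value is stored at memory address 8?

r5=23
r2=-8
STR r2, [52] → M[52]=-8
STR r5, [8] → M[8]=23
r2=(-8)+23=15
r5=M[52]=-8
halt.

23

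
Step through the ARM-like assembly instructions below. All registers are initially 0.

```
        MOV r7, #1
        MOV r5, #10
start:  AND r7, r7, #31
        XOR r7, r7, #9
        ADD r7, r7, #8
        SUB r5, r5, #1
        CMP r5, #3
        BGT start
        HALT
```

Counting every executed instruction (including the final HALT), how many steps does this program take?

45

MOV r7, #1 → r7=1
MOV r5, #10 → r5=10
AND r7, r7, #31 → r7=1&31=1
XOR r7, r7, #9 → r7=1^9=8
ADD r7, r7, #8 → r7=8+8=16
SUB r5, r5, #1 → r5=10-1=9
CMP r5, #3  (cmp 9,3)
BGT start: taken
AND r7, r7, #31 → r7=16&31=16
XOR r7, r7, #9 → r7=16^9=25
ADD r7, r7, #8 → r7=25+8=33
SUB r5, r5, #1 → r5=9-1=8
CMP r5, #3  (cmp 8,3)
BGT start: taken
AND r7, r7, #31 → r7=33&31=1
XOR r7, r7, #9 → r7=1^9=8
ADD r7, r7, #8 → r7=8+8=16
SUB r5, r5, #1 → r5=8-1=7
CMP r5, #3  (cmp 7,3)
BGT start: taken
AND r7, r7, #31 → r7=16&31=16
XOR r7, r7, #9 → r7=16^9=25
ADD r7, r7, #8 → r7=25+8=33
SUB r5, r5, #1 → r5=7-1=6
CMP r5, #3  (cmp 6,3)
BGT start: taken
AND r7, r7, #31 → r7=33&31=1
XOR r7, r7, #9 → r7=1^9=8
ADD r7, r7, #8 → r7=8+8=16
SUB r5, r5, #1 → r5=6-1=5
CMP r5, #3  (cmp 5,3)
BGT start: taken
AND r7, r7, #31 → r7=16&31=16
XOR r7, r7, #9 → r7=16^9=25
ADD r7, r7, #8 → r7=25+8=33
SUB r5, r5, #1 → r5=5-1=4
CMP r5, #3  (cmp 4,3)
BGT start: taken
AND r7, r7, #31 → r7=33&31=1
XOR r7, r7, #9 → r7=1^9=8
ADD r7, r7, #8 → r7=8+8=16
SUB r5, r5, #1 → r5=4-1=3
CMP r5, #3  (cmp 3,3)
BGT start: not taken
halt.
Total executed instructions: 45.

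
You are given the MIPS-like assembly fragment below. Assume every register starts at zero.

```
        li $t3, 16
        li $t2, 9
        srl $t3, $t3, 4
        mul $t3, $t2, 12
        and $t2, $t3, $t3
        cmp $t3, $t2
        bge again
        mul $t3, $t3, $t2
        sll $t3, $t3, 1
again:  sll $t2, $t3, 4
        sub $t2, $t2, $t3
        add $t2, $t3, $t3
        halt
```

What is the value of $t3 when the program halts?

108

li $t3, 16 → $t3=16
li $t2, 9 → $t2=9
srl $t3, $t3, 4 → $t3=16>>4=1
mul $t3, $t2, 12 → $t3=9*12=108
and $t2, $t3, $t3 → $t2=108&108=108
cmp $t3, $t2  (cmp 108,108)
bge again: taken
sll $t2, $t3, 4 → $t2=108<<4=1728
sub $t2, $t2, $t3 → $t2=1728-108=1620
add $t2, $t3, $t3 → $t2=108+108=216
halt.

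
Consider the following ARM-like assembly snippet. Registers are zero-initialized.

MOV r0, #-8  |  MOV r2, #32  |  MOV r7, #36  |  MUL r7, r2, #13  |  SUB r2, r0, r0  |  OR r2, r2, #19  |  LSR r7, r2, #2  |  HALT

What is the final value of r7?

4

MOV r0, #-8 → r0=-8
MOV r2, #32 → r2=32
MOV r7, #36 → r7=36
MUL r7, r2, #13 → r7=32*13=416
SUB r2, r0, r0 → r2=(-8)-(-8)=0
OR r2, r2, #19 → r2=0|19=19
LSR r7, r2, #2 → r7=19>>2=4
halt.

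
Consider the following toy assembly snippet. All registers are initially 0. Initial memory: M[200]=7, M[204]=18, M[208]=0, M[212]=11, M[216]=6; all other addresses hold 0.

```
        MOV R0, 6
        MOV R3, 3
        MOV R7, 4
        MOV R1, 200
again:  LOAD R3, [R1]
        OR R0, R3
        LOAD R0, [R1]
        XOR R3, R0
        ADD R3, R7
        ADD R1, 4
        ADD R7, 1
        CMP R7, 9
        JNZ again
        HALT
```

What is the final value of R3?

8

R0=6
R3=3
R7=4
R1=200
R3=M[200]=7
R0=6|7=7
R0=M[200]=7
R3=7^7=0
R3=0+4=4
R1=200+4=204
R7=4+1=5
CMP R7, 9  (cmp 5,9)
JNZ again: taken
R3=M[204]=18
R0=7|18=23
R0=M[204]=18
R3=18^18=0
R3=0+5=5
R1=204+4=208
R7=5+1=6
CMP R7, 9  (cmp 6,9)
JNZ again: taken
R3=M[208]=0
R0=18|0=18
R0=M[208]=0
R3=0^0=0
R3=0+6=6
R1=208+4=212
R7=6+1=7
CMP R7, 9  (cmp 7,9)
JNZ again: taken
R3=M[212]=11
R0=0|11=11
R0=M[212]=11
R3=11^11=0
R3=0+7=7
R1=212+4=216
R7=7+1=8
CMP R7, 9  (cmp 8,9)
JNZ again: taken
R3=M[216]=6
R0=11|6=15
R0=M[216]=6
R3=6^6=0
R3=0+8=8
R1=216+4=220
R7=8+1=9
CMP R7, 9  (cmp 9,9)
JNZ again: not taken
halt.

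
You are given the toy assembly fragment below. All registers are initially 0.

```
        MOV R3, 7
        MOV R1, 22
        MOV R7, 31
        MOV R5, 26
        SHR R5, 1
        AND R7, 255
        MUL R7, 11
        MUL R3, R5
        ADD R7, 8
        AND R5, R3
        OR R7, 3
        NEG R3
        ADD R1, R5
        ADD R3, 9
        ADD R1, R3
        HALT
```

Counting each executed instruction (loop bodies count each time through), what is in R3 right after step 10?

91

R3=7
R1=22
R7=31
R5=26
R5=26>>1=13
R7=31&255=31
R7=31*11=341
R3=7*13=91
R7=341+8=349
R5=13&91=9
After step 10: R3 = 91.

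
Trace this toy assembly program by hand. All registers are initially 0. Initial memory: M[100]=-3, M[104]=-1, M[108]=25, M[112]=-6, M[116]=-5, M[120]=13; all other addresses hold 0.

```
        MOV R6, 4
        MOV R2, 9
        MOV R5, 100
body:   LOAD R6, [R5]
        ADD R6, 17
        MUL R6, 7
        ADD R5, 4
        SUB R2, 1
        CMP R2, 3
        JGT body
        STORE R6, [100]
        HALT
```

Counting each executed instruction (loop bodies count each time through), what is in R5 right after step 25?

after MOV R6, 4: R6=4
after MOV R2, 9: R2=9
after MOV R5, 100: R5=100
after LOAD R6, [R5]: R6=M[100]=-3
after ADD R6, 17: R6=(-3)+17=14
after MUL R6, 7: R6=14*7=98
after ADD R5, 4: R5=100+4=104
after SUB R2, 1: R2=9-1=8
CMP R2, 3  (cmp 8,3)
JGT body: taken
after LOAD R6, [R5]: R6=M[104]=-1
after ADD R6, 17: R6=(-1)+17=16
after MUL R6, 7: R6=16*7=112
after ADD R5, 4: R5=104+4=108
after SUB R2, 1: R2=8-1=7
CMP R2, 3  (cmp 7,3)
JGT body: taken
after LOAD R6, [R5]: R6=M[108]=25
after ADD R6, 17: R6=25+17=42
after MUL R6, 7: R6=42*7=294
after ADD R5, 4: R5=108+4=112
after SUB R2, 1: R2=7-1=6
CMP R2, 3  (cmp 6,3)
JGT body: taken
after LOAD R6, [R5]: R6=M[112]=-6
After step 25: R5 = 112.

112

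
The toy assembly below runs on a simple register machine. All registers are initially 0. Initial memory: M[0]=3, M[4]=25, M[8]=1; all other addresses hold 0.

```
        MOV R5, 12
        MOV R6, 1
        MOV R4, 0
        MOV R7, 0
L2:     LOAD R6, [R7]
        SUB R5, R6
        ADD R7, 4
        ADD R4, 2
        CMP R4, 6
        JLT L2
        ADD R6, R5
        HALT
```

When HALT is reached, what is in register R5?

-17

MOV R5, 12 → R5=12
MOV R6, 1 → R6=1
MOV R4, 0 → R4=0
MOV R7, 0 → R7=0
LOAD R6, [R7] → R6=M[0]=3
SUB R5, R6 → R5=12-3=9
ADD R7, 4 → R7=0+4=4
ADD R4, 2 → R4=0+2=2
CMP R4, 6  (cmp 2,6)
JLT L2: taken
LOAD R6, [R7] → R6=M[4]=25
SUB R5, R6 → R5=9-25=-16
ADD R7, 4 → R7=4+4=8
ADD R4, 2 → R4=2+2=4
CMP R4, 6  (cmp 4,6)
JLT L2: taken
LOAD R6, [R7] → R6=M[8]=1
SUB R5, R6 → R5=(-16)-1=-17
ADD R7, 4 → R7=8+4=12
ADD R4, 2 → R4=4+2=6
CMP R4, 6  (cmp 6,6)
JLT L2: not taken
ADD R6, R5 → R6=1+(-17)=-16
halt.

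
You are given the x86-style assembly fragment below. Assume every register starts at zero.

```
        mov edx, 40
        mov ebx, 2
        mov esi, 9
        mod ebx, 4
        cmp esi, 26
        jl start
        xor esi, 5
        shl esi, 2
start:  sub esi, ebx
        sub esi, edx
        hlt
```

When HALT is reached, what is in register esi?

edx=40
ebx=2
esi=9
ebx=2%4=2
cmp esi, 26  (cmp 9,26)
jl start: taken
esi=9-2=7
esi=7-40=-33
halt.

-33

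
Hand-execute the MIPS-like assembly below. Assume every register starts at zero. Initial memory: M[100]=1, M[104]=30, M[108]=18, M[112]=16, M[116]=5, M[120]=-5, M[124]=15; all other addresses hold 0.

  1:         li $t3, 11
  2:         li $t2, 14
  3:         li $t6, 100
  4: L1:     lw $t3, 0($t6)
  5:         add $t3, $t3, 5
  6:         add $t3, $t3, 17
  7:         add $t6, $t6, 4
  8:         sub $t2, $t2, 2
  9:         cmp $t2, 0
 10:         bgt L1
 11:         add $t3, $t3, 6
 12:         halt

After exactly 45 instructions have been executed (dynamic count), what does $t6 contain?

124

after li $t3, 11: $t3=11
after li $t2, 14: $t2=14
after li $t6, 100: $t6=100
after lw $t3, 0($t6): $t3=M[100]=1
after add $t3, $t3, 5: $t3=1+5=6
after add $t3, $t3, 17: $t3=6+17=23
after add $t6, $t6, 4: $t6=100+4=104
after sub $t2, $t2, 2: $t2=14-2=12
cmp $t2, 0  (cmp 12,0)
bgt L1: taken
after lw $t3, 0($t6): $t3=M[104]=30
after add $t3, $t3, 5: $t3=30+5=35
after add $t3, $t3, 17: $t3=35+17=52
after add $t6, $t6, 4: $t6=104+4=108
after sub $t2, $t2, 2: $t2=12-2=10
cmp $t2, 0  (cmp 10,0)
bgt L1: taken
after lw $t3, 0($t6): $t3=M[108]=18
after add $t3, $t3, 5: $t3=18+5=23
after add $t3, $t3, 17: $t3=23+17=40
after add $t6, $t6, 4: $t6=108+4=112
after sub $t2, $t2, 2: $t2=10-2=8
cmp $t2, 0  (cmp 8,0)
bgt L1: taken
after lw $t3, 0($t6): $t3=M[112]=16
after add $t3, $t3, 5: $t3=16+5=21
after add $t3, $t3, 17: $t3=21+17=38
after add $t6, $t6, 4: $t6=112+4=116
after sub $t2, $t2, 2: $t2=8-2=6
cmp $t2, 0  (cmp 6,0)
bgt L1: taken
after lw $t3, 0($t6): $t3=M[116]=5
after add $t3, $t3, 5: $t3=5+5=10
after add $t3, $t3, 17: $t3=10+17=27
after add $t6, $t6, 4: $t6=116+4=120
after sub $t2, $t2, 2: $t2=6-2=4
cmp $t2, 0  (cmp 4,0)
bgt L1: taken
after lw $t3, 0($t6): $t3=M[120]=-5
after add $t3, $t3, 5: $t3=(-5)+5=0
after add $t3, $t3, 17: $t3=0+17=17
after add $t6, $t6, 4: $t6=120+4=124
after sub $t2, $t2, 2: $t2=4-2=2
cmp $t2, 0  (cmp 2,0)
bgt L1: taken
After step 45: $t6 = 124.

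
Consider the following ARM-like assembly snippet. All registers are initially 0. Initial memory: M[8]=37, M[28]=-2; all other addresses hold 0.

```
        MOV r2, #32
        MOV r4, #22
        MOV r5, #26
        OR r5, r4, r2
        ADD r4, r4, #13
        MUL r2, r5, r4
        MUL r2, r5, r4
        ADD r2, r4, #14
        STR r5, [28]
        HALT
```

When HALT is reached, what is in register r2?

49

MOV r2, #32 → r2=32
MOV r4, #22 → r4=22
MOV r5, #26 → r5=26
OR r5, r4, r2 → r5=22|32=54
ADD r4, r4, #13 → r4=22+13=35
MUL r2, r5, r4 → r2=54*35=1890
MUL r2, r5, r4 → r2=54*35=1890
ADD r2, r4, #14 → r2=35+14=49
STR r5, [28] → M[28]=54
halt.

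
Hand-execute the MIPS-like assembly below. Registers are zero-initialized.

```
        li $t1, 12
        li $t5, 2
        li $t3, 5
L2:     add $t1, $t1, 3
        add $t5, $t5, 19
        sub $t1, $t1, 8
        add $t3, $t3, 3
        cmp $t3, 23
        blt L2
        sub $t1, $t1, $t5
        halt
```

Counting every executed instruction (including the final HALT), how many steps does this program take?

li $t1, 12 → $t1=12
li $t5, 2 → $t5=2
li $t3, 5 → $t3=5
add $t1, $t1, 3 → $t1=12+3=15
add $t5, $t5, 19 → $t5=2+19=21
sub $t1, $t1, 8 → $t1=15-8=7
add $t3, $t3, 3 → $t3=5+3=8
cmp $t3, 23  (cmp 8,23)
blt L2: taken
add $t1, $t1, 3 → $t1=7+3=10
add $t5, $t5, 19 → $t5=21+19=40
sub $t1, $t1, 8 → $t1=10-8=2
add $t3, $t3, 3 → $t3=8+3=11
cmp $t3, 23  (cmp 11,23)
blt L2: taken
add $t1, $t1, 3 → $t1=2+3=5
add $t5, $t5, 19 → $t5=40+19=59
sub $t1, $t1, 8 → $t1=5-8=-3
add $t3, $t3, 3 → $t3=11+3=14
cmp $t3, 23  (cmp 14,23)
blt L2: taken
add $t1, $t1, 3 → $t1=(-3)+3=0
add $t5, $t5, 19 → $t5=59+19=78
sub $t1, $t1, 8 → $t1=0-8=-8
add $t3, $t3, 3 → $t3=14+3=17
cmp $t3, 23  (cmp 17,23)
blt L2: taken
add $t1, $t1, 3 → $t1=(-8)+3=-5
add $t5, $t5, 19 → $t5=78+19=97
sub $t1, $t1, 8 → $t1=(-5)-8=-13
add $t3, $t3, 3 → $t3=17+3=20
cmp $t3, 23  (cmp 20,23)
blt L2: taken
add $t1, $t1, 3 → $t1=(-13)+3=-10
add $t5, $t5, 19 → $t5=97+19=116
sub $t1, $t1, 8 → $t1=(-10)-8=-18
add $t3, $t3, 3 → $t3=20+3=23
cmp $t3, 23  (cmp 23,23)
blt L2: not taken
sub $t1, $t1, $t5 → $t1=(-18)-116=-134
halt.
Total executed instructions: 41.

41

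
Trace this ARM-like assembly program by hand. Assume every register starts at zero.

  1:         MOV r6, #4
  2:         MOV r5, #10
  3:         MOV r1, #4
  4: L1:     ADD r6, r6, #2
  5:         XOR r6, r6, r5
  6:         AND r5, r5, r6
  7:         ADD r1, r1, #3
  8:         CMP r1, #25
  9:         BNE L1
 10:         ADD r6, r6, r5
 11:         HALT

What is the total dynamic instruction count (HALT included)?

r6=4
r5=10
r1=4
r6=4+2=6
r6=6^10=12
r5=10&12=8
r1=4+3=7
CMP r1, #25  (cmp 7,25)
BNE L1: taken
r6=12+2=14
r6=14^8=6
r5=8&6=0
r1=7+3=10
CMP r1, #25  (cmp 10,25)
BNE L1: taken
r6=6+2=8
r6=8^0=8
r5=0&8=0
r1=10+3=13
CMP r1, #25  (cmp 13,25)
BNE L1: taken
r6=8+2=10
r6=10^0=10
r5=0&10=0
r1=13+3=16
CMP r1, #25  (cmp 16,25)
BNE L1: taken
r6=10+2=12
r6=12^0=12
r5=0&12=0
r1=16+3=19
CMP r1, #25  (cmp 19,25)
BNE L1: taken
r6=12+2=14
r6=14^0=14
r5=0&14=0
r1=19+3=22
CMP r1, #25  (cmp 22,25)
BNE L1: taken
r6=14+2=16
r6=16^0=16
r5=0&16=0
r1=22+3=25
CMP r1, #25  (cmp 25,25)
BNE L1: not taken
r6=16+0=16
halt.
Total executed instructions: 47.

47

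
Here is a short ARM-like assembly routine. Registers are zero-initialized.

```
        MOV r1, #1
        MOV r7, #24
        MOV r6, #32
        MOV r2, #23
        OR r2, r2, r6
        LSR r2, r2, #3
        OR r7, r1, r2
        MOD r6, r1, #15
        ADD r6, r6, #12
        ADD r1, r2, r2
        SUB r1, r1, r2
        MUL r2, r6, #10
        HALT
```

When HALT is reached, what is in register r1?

6

r1=1
r7=24
r6=32
r2=23
r2=23|32=55
r2=55>>3=6
r7=1|6=7
r6=1%15=1
r6=1+12=13
r1=6+6=12
r1=12-6=6
r2=13*10=130
halt.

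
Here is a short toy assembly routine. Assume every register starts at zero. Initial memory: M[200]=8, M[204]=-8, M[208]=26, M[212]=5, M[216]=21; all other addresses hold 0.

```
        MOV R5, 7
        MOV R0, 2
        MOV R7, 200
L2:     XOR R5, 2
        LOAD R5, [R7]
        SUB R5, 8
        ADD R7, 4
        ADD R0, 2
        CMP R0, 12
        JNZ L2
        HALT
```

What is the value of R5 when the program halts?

after MOV R5, 7: R5=7
after MOV R0, 2: R0=2
after MOV R7, 200: R7=200
after XOR R5, 2: R5=7^2=5
after LOAD R5, [R7]: R5=M[200]=8
after SUB R5, 8: R5=8-8=0
after ADD R7, 4: R7=200+4=204
after ADD R0, 2: R0=2+2=4
CMP R0, 12  (cmp 4,12)
JNZ L2: taken
after XOR R5, 2: R5=0^2=2
after LOAD R5, [R7]: R5=M[204]=-8
after SUB R5, 8: R5=(-8)-8=-16
after ADD R7, 4: R7=204+4=208
after ADD R0, 2: R0=4+2=6
CMP R0, 12  (cmp 6,12)
JNZ L2: taken
after XOR R5, 2: R5=(-16)^2=-14
after LOAD R5, [R7]: R5=M[208]=26
after SUB R5, 8: R5=26-8=18
after ADD R7, 4: R7=208+4=212
after ADD R0, 2: R0=6+2=8
CMP R0, 12  (cmp 8,12)
JNZ L2: taken
after XOR R5, 2: R5=18^2=16
after LOAD R5, [R7]: R5=M[212]=5
after SUB R5, 8: R5=5-8=-3
after ADD R7, 4: R7=212+4=216
after ADD R0, 2: R0=8+2=10
CMP R0, 12  (cmp 10,12)
JNZ L2: taken
after XOR R5, 2: R5=(-3)^2=-1
after LOAD R5, [R7]: R5=M[216]=21
after SUB R5, 8: R5=21-8=13
after ADD R7, 4: R7=216+4=220
after ADD R0, 2: R0=10+2=12
CMP R0, 12  (cmp 12,12)
JNZ L2: not taken
halt.

13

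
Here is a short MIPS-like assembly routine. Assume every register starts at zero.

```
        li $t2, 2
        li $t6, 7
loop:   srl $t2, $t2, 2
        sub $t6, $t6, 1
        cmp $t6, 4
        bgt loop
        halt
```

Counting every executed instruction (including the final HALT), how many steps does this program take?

15

li $t2, 2 → $t2=2
li $t6, 7 → $t6=7
srl $t2, $t2, 2 → $t2=2>>2=0
sub $t6, $t6, 1 → $t6=7-1=6
cmp $t6, 4  (cmp 6,4)
bgt loop: taken
srl $t2, $t2, 2 → $t2=0>>2=0
sub $t6, $t6, 1 → $t6=6-1=5
cmp $t6, 4  (cmp 5,4)
bgt loop: taken
srl $t2, $t2, 2 → $t2=0>>2=0
sub $t6, $t6, 1 → $t6=5-1=4
cmp $t6, 4  (cmp 4,4)
bgt loop: not taken
halt.
Total executed instructions: 15.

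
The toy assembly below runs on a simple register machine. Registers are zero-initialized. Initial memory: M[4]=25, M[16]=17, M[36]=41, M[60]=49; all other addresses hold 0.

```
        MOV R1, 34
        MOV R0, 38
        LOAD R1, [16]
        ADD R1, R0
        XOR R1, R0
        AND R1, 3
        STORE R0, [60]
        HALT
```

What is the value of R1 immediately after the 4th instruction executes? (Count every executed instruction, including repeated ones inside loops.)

55

R1=34
R0=38
R1=M[16]=17
R1=17+38=55
After step 4: R1 = 55.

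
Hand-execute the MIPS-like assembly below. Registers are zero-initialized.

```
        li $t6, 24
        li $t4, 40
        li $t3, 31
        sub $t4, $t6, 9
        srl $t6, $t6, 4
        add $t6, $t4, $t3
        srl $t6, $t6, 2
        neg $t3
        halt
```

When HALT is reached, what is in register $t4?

15

$t6=24
$t4=40
$t3=31
$t4=24-9=15
$t6=24>>4=1
$t6=15+31=46
$t6=46>>2=11
$t3=-(31)=-31
halt.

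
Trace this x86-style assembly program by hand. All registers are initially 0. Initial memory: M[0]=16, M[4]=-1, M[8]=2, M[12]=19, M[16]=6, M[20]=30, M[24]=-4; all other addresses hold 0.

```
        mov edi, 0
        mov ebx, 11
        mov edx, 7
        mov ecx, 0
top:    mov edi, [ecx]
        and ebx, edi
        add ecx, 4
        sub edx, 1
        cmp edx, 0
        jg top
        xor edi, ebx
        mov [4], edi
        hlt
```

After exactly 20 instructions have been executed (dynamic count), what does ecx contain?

after mov edi, 0: edi=0
after mov ebx, 11: ebx=11
after mov edx, 7: edx=7
after mov ecx, 0: ecx=0
after mov edi, [ecx]: edi=M[0]=16
after and ebx, edi: ebx=11&16=0
after add ecx, 4: ecx=0+4=4
after sub edx, 1: edx=7-1=6
cmp edx, 0  (cmp 6,0)
jg top: taken
after mov edi, [ecx]: edi=M[4]=-1
after and ebx, edi: ebx=0&(-1)=0
after add ecx, 4: ecx=4+4=8
after sub edx, 1: edx=6-1=5
cmp edx, 0  (cmp 5,0)
jg top: taken
after mov edi, [ecx]: edi=M[8]=2
after and ebx, edi: ebx=0&2=0
after add ecx, 4: ecx=8+4=12
after sub edx, 1: edx=5-1=4
After step 20: ecx = 12.

12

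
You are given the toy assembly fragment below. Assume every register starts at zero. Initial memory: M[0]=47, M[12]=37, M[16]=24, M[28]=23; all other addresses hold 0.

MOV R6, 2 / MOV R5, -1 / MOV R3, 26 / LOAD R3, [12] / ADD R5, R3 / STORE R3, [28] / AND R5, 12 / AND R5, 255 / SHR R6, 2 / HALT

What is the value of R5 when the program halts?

4

R6=2
R5=-1
R3=26
R3=M[12]=37
R5=(-1)+37=36
STORE R3, [28] → M[28]=37
R5=36&12=4
R5=4&255=4
R6=2>>2=0
halt.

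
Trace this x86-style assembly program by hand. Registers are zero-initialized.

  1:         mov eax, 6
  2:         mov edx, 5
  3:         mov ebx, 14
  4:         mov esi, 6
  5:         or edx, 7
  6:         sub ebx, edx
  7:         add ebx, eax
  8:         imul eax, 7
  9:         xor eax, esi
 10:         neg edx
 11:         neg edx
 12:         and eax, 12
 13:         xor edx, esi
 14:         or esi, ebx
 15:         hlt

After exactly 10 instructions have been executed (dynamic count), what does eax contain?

44

eax=6
edx=5
ebx=14
esi=6
edx=5|7=7
ebx=14-7=7
ebx=7+6=13
eax=6*7=42
eax=42^6=44
edx=-(7)=-7
After step 10: eax = 44.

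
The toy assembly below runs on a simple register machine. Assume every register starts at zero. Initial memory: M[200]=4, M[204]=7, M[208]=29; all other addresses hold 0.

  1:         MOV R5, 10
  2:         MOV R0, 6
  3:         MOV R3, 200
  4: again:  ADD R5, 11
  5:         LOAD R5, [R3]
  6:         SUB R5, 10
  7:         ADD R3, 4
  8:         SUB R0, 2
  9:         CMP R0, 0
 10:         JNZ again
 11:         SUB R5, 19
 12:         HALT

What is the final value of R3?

MOV R5, 10 → R5=10
MOV R0, 6 → R0=6
MOV R3, 200 → R3=200
ADD R5, 11 → R5=10+11=21
LOAD R5, [R3] → R5=M[200]=4
SUB R5, 10 → R5=4-10=-6
ADD R3, 4 → R3=200+4=204
SUB R0, 2 → R0=6-2=4
CMP R0, 0  (cmp 4,0)
JNZ again: taken
ADD R5, 11 → R5=(-6)+11=5
LOAD R5, [R3] → R5=M[204]=7
SUB R5, 10 → R5=7-10=-3
ADD R3, 4 → R3=204+4=208
SUB R0, 2 → R0=4-2=2
CMP R0, 0  (cmp 2,0)
JNZ again: taken
ADD R5, 11 → R5=(-3)+11=8
LOAD R5, [R3] → R5=M[208]=29
SUB R5, 10 → R5=29-10=19
ADD R3, 4 → R3=208+4=212
SUB R0, 2 → R0=2-2=0
CMP R0, 0  (cmp 0,0)
JNZ again: not taken
SUB R5, 19 → R5=19-19=0
halt.

212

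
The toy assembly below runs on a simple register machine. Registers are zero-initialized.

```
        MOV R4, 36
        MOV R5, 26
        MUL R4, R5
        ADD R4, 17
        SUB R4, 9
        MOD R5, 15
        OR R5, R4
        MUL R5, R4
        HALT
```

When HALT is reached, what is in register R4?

MOV R4, 36 → R4=36
MOV R5, 26 → R5=26
MUL R4, R5 → R4=36*26=936
ADD R4, 17 → R4=936+17=953
SUB R4, 9 → R4=953-9=944
MOD R5, 15 → R5=26%15=11
OR R5, R4 → R5=11|944=955
MUL R5, R4 → R5=955*944=901520
halt.

944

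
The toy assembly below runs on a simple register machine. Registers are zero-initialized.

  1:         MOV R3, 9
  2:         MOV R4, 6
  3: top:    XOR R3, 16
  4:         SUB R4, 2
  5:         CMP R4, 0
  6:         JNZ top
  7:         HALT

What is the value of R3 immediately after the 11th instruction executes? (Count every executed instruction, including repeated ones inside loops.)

25

after MOV R3, 9: R3=9
after MOV R4, 6: R4=6
after XOR R3, 16: R3=9^16=25
after SUB R4, 2: R4=6-2=4
CMP R4, 0  (cmp 4,0)
JNZ top: taken
after XOR R3, 16: R3=25^16=9
after SUB R4, 2: R4=4-2=2
CMP R4, 0  (cmp 2,0)
JNZ top: taken
after XOR R3, 16: R3=9^16=25
After step 11: R3 = 25.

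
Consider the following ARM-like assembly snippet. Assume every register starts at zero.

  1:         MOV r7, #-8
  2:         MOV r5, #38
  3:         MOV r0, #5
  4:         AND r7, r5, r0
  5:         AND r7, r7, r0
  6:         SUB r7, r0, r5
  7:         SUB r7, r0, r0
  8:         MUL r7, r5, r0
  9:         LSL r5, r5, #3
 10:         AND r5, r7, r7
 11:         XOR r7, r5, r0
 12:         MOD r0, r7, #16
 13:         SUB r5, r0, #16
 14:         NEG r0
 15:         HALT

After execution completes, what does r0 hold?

-11

MOV r7, #-8 → r7=-8
MOV r5, #38 → r5=38
MOV r0, #5 → r0=5
AND r7, r5, r0 → r7=38&5=4
AND r7, r7, r0 → r7=4&5=4
SUB r7, r0, r5 → r7=5-38=-33
SUB r7, r0, r0 → r7=5-5=0
MUL r7, r5, r0 → r7=38*5=190
LSL r5, r5, #3 → r5=38<<3=304
AND r5, r7, r7 → r5=190&190=190
XOR r7, r5, r0 → r7=190^5=187
MOD r0, r7, #16 → r0=187%16=11
SUB r5, r0, #16 → r5=11-16=-5
NEG r0 → r0=-(11)=-11
halt.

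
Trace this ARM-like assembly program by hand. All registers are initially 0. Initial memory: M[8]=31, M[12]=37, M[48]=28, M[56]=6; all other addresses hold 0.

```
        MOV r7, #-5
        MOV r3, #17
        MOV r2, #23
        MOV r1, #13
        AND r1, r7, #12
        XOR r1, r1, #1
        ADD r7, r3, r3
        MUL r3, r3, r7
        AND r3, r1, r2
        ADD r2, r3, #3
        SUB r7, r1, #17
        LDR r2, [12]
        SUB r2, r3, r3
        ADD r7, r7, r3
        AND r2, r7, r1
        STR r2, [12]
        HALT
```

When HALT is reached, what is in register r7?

r7=-5
r3=17
r2=23
r1=13
r1=(-5)&12=8
r1=8^1=9
r7=17+17=34
r3=17*34=578
r3=9&23=1
r2=1+3=4
r7=9-17=-8
r2=M[12]=37
r2=1-1=0
r7=(-8)+1=-7
r2=(-7)&9=9
STR r2, [12] → M[12]=9
halt.

-7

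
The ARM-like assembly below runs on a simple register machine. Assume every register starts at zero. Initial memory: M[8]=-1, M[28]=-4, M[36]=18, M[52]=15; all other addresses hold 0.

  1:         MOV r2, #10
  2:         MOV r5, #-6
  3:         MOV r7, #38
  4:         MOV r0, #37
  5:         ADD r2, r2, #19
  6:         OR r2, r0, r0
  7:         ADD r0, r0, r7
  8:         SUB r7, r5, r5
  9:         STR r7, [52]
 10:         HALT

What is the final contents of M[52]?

MOV r2, #10 → r2=10
MOV r5, #-6 → r5=-6
MOV r7, #38 → r7=38
MOV r0, #37 → r0=37
ADD r2, r2, #19 → r2=10+19=29
OR r2, r0, r0 → r2=37|37=37
ADD r0, r0, r7 → r0=37+38=75
SUB r7, r5, r5 → r7=(-6)-(-6)=0
STR r7, [52] → M[52]=0
halt.

0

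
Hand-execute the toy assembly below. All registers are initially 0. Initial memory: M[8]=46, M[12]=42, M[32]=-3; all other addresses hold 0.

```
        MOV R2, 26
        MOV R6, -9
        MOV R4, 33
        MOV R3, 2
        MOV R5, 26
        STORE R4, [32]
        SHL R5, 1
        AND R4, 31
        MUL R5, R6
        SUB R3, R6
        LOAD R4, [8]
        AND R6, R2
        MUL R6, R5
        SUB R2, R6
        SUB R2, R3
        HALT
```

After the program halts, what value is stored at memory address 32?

after MOV R2, 26: R2=26
after MOV R6, -9: R6=-9
after MOV R4, 33: R4=33
after MOV R3, 2: R3=2
after MOV R5, 26: R5=26
STORE R4, [32] → M[32]=33
after SHL R5, 1: R5=26<<1=52
after AND R4, 31: R4=33&31=1
after MUL R5, R6: R5=52*(-9)=-468
after SUB R3, R6: R3=2-(-9)=11
after LOAD R4, [8]: R4=M[8]=46
after AND R6, R2: R6=(-9)&26=18
after MUL R6, R5: R6=18*(-468)=-8424
after SUB R2, R6: R2=26-(-8424)=8450
after SUB R2, R3: R2=8450-11=8439
halt.

33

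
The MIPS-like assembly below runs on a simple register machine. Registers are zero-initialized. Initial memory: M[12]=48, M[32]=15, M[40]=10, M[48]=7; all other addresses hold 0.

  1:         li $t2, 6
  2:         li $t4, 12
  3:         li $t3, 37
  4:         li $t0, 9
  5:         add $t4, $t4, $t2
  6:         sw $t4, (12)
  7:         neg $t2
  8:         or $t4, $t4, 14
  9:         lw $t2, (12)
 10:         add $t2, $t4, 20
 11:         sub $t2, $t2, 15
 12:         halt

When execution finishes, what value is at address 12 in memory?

li $t2, 6 → $t2=6
li $t4, 12 → $t4=12
li $t3, 37 → $t3=37
li $t0, 9 → $t0=9
add $t4, $t4, $t2 → $t4=12+6=18
sw $t4, (12) → M[12]=18
neg $t2 → $t2=-(6)=-6
or $t4, $t4, 14 → $t4=18|14=30
lw $t2, (12) → $t2=M[12]=18
add $t2, $t4, 20 → $t2=30+20=50
sub $t2, $t2, 15 → $t2=50-15=35
halt.

18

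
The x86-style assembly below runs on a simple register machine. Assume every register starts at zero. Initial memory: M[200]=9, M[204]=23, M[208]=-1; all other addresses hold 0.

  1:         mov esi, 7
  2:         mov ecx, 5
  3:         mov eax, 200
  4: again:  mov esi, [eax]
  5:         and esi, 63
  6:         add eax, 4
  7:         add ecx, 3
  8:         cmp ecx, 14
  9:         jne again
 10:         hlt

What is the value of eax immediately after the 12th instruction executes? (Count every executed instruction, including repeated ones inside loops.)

esi=7
ecx=5
eax=200
esi=M[200]=9
esi=9&63=9
eax=200+4=204
ecx=5+3=8
cmp ecx, 14  (cmp 8,14)
jne again: taken
esi=M[204]=23
esi=23&63=23
eax=204+4=208
After step 12: eax = 208.

208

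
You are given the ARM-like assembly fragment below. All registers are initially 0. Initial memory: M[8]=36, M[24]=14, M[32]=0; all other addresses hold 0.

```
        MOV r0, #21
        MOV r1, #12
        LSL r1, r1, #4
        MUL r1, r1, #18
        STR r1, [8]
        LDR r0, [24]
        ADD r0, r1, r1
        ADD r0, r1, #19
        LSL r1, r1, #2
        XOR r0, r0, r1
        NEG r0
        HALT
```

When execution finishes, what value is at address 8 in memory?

r0=21
r1=12
r1=12<<4=192
r1=192*18=3456
STR r1, [8] → M[8]=3456
r0=M[24]=14
r0=3456+3456=6912
r0=3456+19=3475
r1=3456<<2=13824
r0=3475^13824=15251
r0=-(15251)=-15251
halt.

3456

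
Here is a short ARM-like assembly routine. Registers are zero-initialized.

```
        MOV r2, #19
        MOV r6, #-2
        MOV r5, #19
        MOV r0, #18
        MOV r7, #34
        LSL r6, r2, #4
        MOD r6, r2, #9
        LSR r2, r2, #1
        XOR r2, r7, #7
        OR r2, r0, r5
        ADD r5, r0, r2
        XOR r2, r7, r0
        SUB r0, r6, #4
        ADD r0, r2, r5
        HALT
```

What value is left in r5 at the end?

MOV r2, #19 → r2=19
MOV r6, #-2 → r6=-2
MOV r5, #19 → r5=19
MOV r0, #18 → r0=18
MOV r7, #34 → r7=34
LSL r6, r2, #4 → r6=19<<4=304
MOD r6, r2, #9 → r6=19%9=1
LSR r2, r2, #1 → r2=19>>1=9
XOR r2, r7, #7 → r2=34^7=37
OR r2, r0, r5 → r2=18|19=19
ADD r5, r0, r2 → r5=18+19=37
XOR r2, r7, r0 → r2=34^18=48
SUB r0, r6, #4 → r0=1-4=-3
ADD r0, r2, r5 → r0=48+37=85
halt.

37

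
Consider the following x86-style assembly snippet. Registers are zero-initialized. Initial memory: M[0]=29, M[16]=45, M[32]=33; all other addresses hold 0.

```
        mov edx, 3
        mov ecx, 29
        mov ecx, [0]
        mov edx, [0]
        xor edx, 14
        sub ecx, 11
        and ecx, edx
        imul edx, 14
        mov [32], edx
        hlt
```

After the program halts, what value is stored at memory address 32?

edx=3
ecx=29
ecx=M[0]=29
edx=M[0]=29
edx=29^14=19
ecx=29-11=18
ecx=18&19=18
edx=19*14=266
mov [32], edx → M[32]=266
halt.

266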